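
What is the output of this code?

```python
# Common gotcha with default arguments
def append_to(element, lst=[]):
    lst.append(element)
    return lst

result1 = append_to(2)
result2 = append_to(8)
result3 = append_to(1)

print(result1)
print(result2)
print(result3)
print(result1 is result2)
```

Key concept: mutable default argument gotcha.
Step by step:
`result1 = append_to(2)` → result1 = [2]
`result2 = append_to(8)` → result1 = [2, 8] (same object as result2); result2 = [2, 8] (same object as result1)
`result3 = append_to(1)` → result1 = [2, 8, 1] (same object as result2, result3); result2 = [2, 8, 1] (same object as result1, result3); result3 = [2, 8, 1] (same object as result1, result2)
`print(result1)` → prints [2, 8, 1]
`print(result2)` → prints [2, 8, 1]
`print(result3)` → prints [2, 8, 1]
`print(result1 is result2)` → prints True

Answer:
[2, 8, 1]
[2, 8, 1]
[2, 8, 1]
True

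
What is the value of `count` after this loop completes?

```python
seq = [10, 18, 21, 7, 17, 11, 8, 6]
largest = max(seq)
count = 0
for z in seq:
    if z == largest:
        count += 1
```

Count of max value 21 in [10, 18, 21, 7, 17, 11, 8, 6]
`count` takes the values: 0 → 1

Answer: 1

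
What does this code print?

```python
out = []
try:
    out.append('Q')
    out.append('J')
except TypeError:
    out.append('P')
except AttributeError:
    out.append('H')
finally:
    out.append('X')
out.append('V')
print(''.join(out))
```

Execution trace: 'Q' (try body) → 'J' (try body, no exception) → 'X' (finally) → 'V' (after the try/except). Output: QJXV

Answer: QJXV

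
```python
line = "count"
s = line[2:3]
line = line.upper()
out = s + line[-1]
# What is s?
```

Trace:
`line = "count"` → line = 'count'
`s = line[2:3]` → s = 'u'
`line = line.upper()` → line = 'COUNT'
`out = s + line[-1]` → out = 'uT'
So s = 'u'

Answer: 'u'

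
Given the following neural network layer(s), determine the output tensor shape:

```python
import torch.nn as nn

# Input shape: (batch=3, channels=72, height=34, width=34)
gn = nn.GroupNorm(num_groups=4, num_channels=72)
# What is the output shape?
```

Input: (3, 72, 34, 34) -> Output: (3, 72, 34, 34)

Answer: (3, 72, 34, 34)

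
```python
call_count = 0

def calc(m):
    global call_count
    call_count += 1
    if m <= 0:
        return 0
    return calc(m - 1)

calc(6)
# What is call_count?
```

Linear recursion stepping by 1: 7 calls from m=6 down to ≤0.

Answer: 7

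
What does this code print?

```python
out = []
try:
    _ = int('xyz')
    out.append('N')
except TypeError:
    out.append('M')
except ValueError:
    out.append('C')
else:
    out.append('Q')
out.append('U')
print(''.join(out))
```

Execution trace: 'C' (except ValueError) → 'U' (after the try/except). Output: CU

Answer: CU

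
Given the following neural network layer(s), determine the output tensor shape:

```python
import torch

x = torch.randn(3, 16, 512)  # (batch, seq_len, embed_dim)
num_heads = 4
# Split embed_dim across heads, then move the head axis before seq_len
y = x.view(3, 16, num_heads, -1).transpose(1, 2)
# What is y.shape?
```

Input: (3, 16, 512) -> head_dim = 512 // 4 = 128; after view: (3, 16, 4, 128) -> after transpose(1, 2): (3, 4, 16, 128) -> Output: (3, 4, 16, 128)

Answer: (3, 4, 16, 128)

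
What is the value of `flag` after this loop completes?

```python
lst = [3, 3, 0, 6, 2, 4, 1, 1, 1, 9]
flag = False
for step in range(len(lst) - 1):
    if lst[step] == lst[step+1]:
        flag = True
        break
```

Check consecutive duplicates in [3, 3, 0, 6, 2, 4, 1, 1, 1, 9]
`flag` takes the values: False → True

Answer: True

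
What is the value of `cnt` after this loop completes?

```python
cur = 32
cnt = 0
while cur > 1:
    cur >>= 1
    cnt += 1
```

Count right shifts until 1
`cnt` takes the values: 0 → 1 → 2 → 3 → 4 → 5

Answer: 5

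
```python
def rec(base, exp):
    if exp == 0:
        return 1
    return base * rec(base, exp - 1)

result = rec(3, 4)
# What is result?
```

rec(3, 4) = 3 * 3 * 3 * 3 = 81

Answer: 81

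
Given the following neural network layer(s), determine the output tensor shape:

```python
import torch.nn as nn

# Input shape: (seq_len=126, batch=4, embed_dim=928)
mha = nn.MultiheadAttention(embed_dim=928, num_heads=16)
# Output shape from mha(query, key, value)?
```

Input: (126, 4, 928) -> Output: (126, 4, 928)

Answer: (126, 4, 928)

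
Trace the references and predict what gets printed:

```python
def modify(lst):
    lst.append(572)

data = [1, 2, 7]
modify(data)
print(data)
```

Key concept: function modifies passed list.
Step by step:
`data = [1, 2, 7]` → data = [1, 2, 7]
`modify(data)` → data = [1, 2, 7, 572]
`print(data)` → prints [1, 2, 7, 572]

Answer: [1, 2, 7, 572]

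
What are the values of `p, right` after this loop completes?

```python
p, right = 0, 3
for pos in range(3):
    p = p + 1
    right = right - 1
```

p goes 0→3, right goes 3→0
`p, right` takes the values: (0, 3) → (1, 3) → (1, 2) → (2, 2) → (2, 1) → (3, 1) → (3, 0)

Answer: 3, 0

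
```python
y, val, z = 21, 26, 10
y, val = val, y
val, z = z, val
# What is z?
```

Trace:
`y, val, z = 21, 26, 10` → y = 21; val = 26; z = 10
`y, val = val, y` → y = 26; val = 21
`val, z = z, val` → val = 10; z = 21
So z = 21

Answer: 21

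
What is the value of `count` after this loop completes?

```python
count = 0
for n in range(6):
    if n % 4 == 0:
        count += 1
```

Count numbers divisible by 4 in range(6)
`count` takes the values: 0 → 1 → 2

Answer: 2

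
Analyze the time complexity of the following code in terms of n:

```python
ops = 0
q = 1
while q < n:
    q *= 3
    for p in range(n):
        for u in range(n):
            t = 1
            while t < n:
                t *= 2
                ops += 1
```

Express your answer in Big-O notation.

Each loop level contributes: log n × n × n × log n. Multiplying the contributions gives O(n^2 log² n).

Answer: O(n^2 log² n)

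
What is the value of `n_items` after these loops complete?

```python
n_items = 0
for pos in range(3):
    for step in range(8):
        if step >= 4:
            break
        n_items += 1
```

Inner breaks at 4, outer runs 3 times
`n_items` takes the values: 0 → 1 → 2 → 3 → 4 → 5 → 6 → 7 → 8 → 9 → 10 → 11 → 12

Answer: 12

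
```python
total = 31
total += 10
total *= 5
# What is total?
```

Trace:
`total = 31` → total = 31
`total += 10` → total = 41
`total *= 5` → total = 205
So total = 205

Answer: 205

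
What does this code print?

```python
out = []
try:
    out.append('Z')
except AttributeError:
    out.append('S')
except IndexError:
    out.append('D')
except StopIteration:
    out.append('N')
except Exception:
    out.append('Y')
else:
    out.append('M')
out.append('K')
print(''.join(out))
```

Execution trace: 'Z' (try body, no exception) → 'M' (else) → 'K' (after the try/except). Output: ZMK

Answer: ZMK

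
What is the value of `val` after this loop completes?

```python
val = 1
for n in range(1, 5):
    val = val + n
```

Start at 1, add 1 through 4
`val` takes the values: 1 → 2 → 4 → 7 → 11

Answer: 11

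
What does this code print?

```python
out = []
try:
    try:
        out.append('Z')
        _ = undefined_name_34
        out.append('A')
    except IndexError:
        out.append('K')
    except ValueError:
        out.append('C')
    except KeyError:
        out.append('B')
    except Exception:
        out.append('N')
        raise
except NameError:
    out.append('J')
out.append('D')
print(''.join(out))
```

Execution trace: 'Z' (inner try body) → 'N' (inner except Exception) → 'J' (outer except NameError) → 'D' (after the try/except). Output: ZNJD

Answer: ZNJD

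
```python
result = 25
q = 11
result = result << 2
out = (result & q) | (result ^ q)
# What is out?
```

Trace:
`result = 25` → result = 25
`q = 11` → q = 11
`result = result << 2` → result = 100
`out = (result & q) | (result ^ q)` → out = 111
So out = 111

Answer: 111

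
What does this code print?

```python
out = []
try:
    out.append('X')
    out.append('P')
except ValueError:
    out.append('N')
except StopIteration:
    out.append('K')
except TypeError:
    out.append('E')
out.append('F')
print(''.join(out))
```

Execution trace: 'X' (try body) → 'P' (try body, no exception) → 'F' (after the try/except). Output: XPF

Answer: XPF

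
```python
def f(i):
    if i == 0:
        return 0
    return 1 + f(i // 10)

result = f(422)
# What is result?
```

Count of digits of 422: 3

Answer: 3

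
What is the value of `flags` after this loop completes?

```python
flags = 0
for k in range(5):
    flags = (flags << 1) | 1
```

Build 5 consecutive 1-bits: 0b11111
`flags` takes the values: 0 → 1 → 3 → 7 → 15 → 31

Answer: 31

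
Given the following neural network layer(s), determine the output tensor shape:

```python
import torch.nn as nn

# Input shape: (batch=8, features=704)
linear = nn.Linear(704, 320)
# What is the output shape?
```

Input: (8, 704) -> Output: (8, 320)

Answer: (8, 320)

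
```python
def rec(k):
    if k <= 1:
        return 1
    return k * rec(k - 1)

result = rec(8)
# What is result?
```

rec(8) = 8 * 7 * 6 * 5 * 4 * 3 * 2 * 1 = 40320

Answer: 40320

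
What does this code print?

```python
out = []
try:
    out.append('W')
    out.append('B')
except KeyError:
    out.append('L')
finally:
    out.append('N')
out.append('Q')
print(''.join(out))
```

Execution trace: 'W' (try body) → 'B' (try body, no exception) → 'N' (finally) → 'Q' (after the try/except). Output: WBNQ

Answer: WBNQ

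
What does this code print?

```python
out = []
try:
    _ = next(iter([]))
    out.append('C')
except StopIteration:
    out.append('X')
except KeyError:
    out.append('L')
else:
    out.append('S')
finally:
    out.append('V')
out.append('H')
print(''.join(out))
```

Execution trace: 'X' (except StopIteration) → 'V' (finally) → 'H' (after the try/except). Output: XVH

Answer: XVH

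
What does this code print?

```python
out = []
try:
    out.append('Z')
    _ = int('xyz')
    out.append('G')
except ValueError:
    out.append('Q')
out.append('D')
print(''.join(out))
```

Execution trace: 'Z' (try body) → 'Q' (except ValueError) → 'D' (after the try/except). Output: ZQD

Answer: ZQD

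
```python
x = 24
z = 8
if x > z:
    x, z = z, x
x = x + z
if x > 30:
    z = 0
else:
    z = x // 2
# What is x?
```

Trace:
`x = 24` → x = 24
`z = 8` → z = 8
`if x > z: ...` → x > z is True → x = 8; z = 24
`x = x + z` → x = 32
`if x > 30: ...` → x > 30 is True → z = 0
So x = 32

Answer: 32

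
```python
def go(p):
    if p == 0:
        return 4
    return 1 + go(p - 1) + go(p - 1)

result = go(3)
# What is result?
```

go(p) = 1 + 2·go(p-1), go(0)=4. Closed form: (4+1)·2^3 - 1 = 39.

Answer: 39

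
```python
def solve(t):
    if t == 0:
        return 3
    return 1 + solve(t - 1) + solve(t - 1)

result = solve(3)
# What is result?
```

solve(t) = 1 + 2·solve(t-1), solve(0)=3. Closed form: (3+1)·2^3 - 1 = 31.

Answer: 31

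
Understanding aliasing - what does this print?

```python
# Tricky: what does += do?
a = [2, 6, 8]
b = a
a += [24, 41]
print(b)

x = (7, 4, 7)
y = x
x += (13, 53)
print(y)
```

Key concept: += behavior differs for mutable vs immutable.
Step by step:
`a = [2, 6, 8]` → a = [2, 6, 8]
`b = a` → b = [2, 6, 8] (same object as a)
`a += [24, 41]` → a = [2, 6, 8, 24, 41] (same object as b); b = [2, 6, 8, 24, 41] (same object as a)
`print(b)` → prints [2, 6, 8, 24, 41]
`x = (7, 4, 7)` → x = (7, 4, 7)
`y = x` → y = (7, 4, 7)
`x += (13, 53)` → x = (7, 4, 7, 13, 53)
`print(y)` → prints (7, 4, 7)

Answer:
[2, 6, 8, 24, 41]
(7, 4, 7)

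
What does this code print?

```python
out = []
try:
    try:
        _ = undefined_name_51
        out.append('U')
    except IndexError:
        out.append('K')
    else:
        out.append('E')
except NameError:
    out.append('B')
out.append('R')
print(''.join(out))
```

Execution trace: 'B' (outer except NameError) → 'R' (after the try/except). Output: BR

Answer: BR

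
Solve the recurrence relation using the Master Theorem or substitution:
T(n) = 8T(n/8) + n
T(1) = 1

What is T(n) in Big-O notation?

By Master Theorem: a=8, b=8, f(n)=n. Since log_8(8) = 1 and f(n) = Θ(n^1), Case 2 applies. T(n) = O(n log n).

Answer: O(n log n)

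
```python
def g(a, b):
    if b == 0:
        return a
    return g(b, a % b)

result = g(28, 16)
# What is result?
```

g(28, 16) -> g(16, 12) -> g(12, 4) -> g(4, 0) -> 4

Answer: 4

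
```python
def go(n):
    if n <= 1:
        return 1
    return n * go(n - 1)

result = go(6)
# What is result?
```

go(6) = 6 * 5 * 4 * 3 * 2 * 1 = 720

Answer: 720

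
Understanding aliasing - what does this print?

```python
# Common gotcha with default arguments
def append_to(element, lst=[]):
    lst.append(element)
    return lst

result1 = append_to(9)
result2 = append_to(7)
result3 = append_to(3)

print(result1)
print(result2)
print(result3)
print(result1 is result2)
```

Key concept: mutable default argument gotcha.
Step by step:
`result1 = append_to(9)` → result1 = [9]
`result2 = append_to(7)` → result1 = [9, 7] (same object as result2); result2 = [9, 7] (same object as result1)
`result3 = append_to(3)` → result1 = [9, 7, 3] (same object as result2, result3); result2 = [9, 7, 3] (same object as result1, result3); result3 = [9, 7, 3] (same object as result1, result2)
`print(result1)` → prints [9, 7, 3]
`print(result2)` → prints [9, 7, 3]
`print(result3)` → prints [9, 7, 3]
`print(result1 is result2)` → prints True

Answer:
[9, 7, 3]
[9, 7, 3]
[9, 7, 3]
True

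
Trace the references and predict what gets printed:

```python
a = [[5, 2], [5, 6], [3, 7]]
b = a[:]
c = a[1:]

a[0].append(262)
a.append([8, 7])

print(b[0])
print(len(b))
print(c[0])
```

Key concept: slice with nested mutation.
Step by step:
`a = [[5, 2], [5, 6], [3, 7]]` → a = [[5, 2], [5, 6], [3, 7]]
`b = a[:]` → b = [[5, 2], [5, 6], [3, 7]]
`c = a[1:]` → c = [[5, 6], [3, 7]]
`a[0].append(262)` → a = [[5, 2, 262], [5, 6], [3, 7]]; b = [[5, 2, 262], [5, 6], [3, 7]]
`a.append([8, 7])` → a = [[5, 2, 262], [5, 6], [3, 7], [8, 7]]
`print(b[0])` → prints [5, 2, 262]
`print(len(b))` → prints 3
`print(c[0])` → prints [5, 6]

Answer:
[5, 2, 262]
3
[5, 6]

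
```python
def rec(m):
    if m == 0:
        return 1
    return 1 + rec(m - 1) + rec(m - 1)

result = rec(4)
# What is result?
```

rec(m) = 1 + 2·rec(m-1), rec(0)=1. Closed form: (1+1)·2^4 - 1 = 31.

Answer: 31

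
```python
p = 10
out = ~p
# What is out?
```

Trace:
`p = 10` → p = 10
`out = ~p` → out = -11
So out = -11

Answer: -11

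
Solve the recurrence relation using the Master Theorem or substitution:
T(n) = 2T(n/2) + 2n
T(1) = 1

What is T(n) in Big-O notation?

By Master Theorem: a=2, b=2, f(n)=2n. Since log_2(2) = 1 and f(n) = Θ(n^1), Case 2 applies. T(n) = O(n log n).

Answer: O(n log n)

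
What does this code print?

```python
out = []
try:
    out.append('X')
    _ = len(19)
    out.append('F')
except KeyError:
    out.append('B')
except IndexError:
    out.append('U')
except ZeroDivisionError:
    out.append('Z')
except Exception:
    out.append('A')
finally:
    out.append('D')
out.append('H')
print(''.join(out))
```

Execution trace: 'X' (try body) → 'A' (except Exception) → 'D' (finally) → 'H' (after the try/except). Output: XADH

Answer: XADH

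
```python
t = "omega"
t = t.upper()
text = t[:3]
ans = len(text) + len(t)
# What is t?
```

Trace:
`t = "omega"` → t = 'omega'
`t = t.upper()` → t = 'OMEGA'
`text = t[:3]` → text = 'OME'
`ans = len(text) + len(t)` → ans = 8
So t = 'OMEGA'

Answer: 'OMEGA'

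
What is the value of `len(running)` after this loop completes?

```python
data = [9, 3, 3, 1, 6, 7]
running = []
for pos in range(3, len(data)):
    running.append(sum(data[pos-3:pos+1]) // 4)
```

Number of 4-element averages
`running` takes the values: [] → [4] → [4, 3] → [4, 3, 4]
So `len(running)` = 3

Answer: 3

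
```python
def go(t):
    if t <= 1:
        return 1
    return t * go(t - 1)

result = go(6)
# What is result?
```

go(6) = 6 * 5 * 4 * 3 * 2 * 1 = 720

Answer: 720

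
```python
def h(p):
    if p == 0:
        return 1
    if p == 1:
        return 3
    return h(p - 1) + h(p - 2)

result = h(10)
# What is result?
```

Build up from base cases: h(0)=1, h(1)=3, h(2)=4, h(3)=7, h(4)=11, h(5)=18, h(6)=29, ..., h(10)=199

Answer: 199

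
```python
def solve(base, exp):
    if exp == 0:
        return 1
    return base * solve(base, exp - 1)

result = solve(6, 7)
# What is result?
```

solve(6, 7) = 6 * 6 * 6 * 6 * 6 * 6 * 6 = 279936

Answer: 279936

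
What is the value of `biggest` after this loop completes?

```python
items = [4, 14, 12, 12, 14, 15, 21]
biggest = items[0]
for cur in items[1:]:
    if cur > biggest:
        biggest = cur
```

Maximum of [4, 14, 12, 12, 14, 15, 21]
`biggest` takes the values: 4 → 14 → 15 → 21

Answer: 21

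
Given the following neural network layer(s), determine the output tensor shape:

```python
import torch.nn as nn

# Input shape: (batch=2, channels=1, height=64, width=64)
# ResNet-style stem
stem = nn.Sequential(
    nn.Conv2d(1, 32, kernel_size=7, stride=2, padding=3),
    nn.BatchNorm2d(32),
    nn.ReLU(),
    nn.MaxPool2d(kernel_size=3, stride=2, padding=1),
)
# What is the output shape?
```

Input: (2, 1, 64, 64) -> after Conv2d 7x7 stride=2: (2, 32, 32, 32) -> Output: (2, 32, 16, 16)

Answer: (2, 32, 16, 16)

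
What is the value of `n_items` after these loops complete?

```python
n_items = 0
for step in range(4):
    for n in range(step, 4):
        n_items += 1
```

Upper triangle: 4 + 3 + ... + 1
`n_items` takes the values: 0 → 1 → 2 → 3 → 4 → 5 → 6 → 7 → 8 → 9 → 10

Answer: 10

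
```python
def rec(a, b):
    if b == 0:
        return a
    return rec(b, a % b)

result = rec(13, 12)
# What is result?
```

rec(13, 12) -> rec(12, 1) -> rec(1, 0) -> 1

Answer: 1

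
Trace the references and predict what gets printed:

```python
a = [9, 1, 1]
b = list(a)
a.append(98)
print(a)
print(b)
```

Key concept: list() constructor creates copy.
Step by step:
`a = [9, 1, 1]` → a = [9, 1, 1]
`b = list(a)` → b = [9, 1, 1]
`a.append(98)` → a = [9, 1, 1, 98]
`print(a)` → prints [9, 1, 1, 98]
`print(b)` → prints [9, 1, 1]

Answer:
[9, 1, 1, 98]
[9, 1, 1]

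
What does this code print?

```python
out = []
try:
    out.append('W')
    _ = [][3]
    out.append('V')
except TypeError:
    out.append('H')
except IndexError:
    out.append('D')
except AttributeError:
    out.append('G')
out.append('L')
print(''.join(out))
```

Execution trace: 'W' (try body) → 'D' (except IndexError) → 'L' (after the try/except). Output: WDL

Answer: WDL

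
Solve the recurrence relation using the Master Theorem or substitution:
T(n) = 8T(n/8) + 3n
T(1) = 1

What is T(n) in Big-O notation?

By Master Theorem: a=8, b=8, f(n)=3n. Since log_8(8) = 1 and f(n) = Θ(n^1), Case 2 applies. T(n) = O(n log n).

Answer: O(n log n)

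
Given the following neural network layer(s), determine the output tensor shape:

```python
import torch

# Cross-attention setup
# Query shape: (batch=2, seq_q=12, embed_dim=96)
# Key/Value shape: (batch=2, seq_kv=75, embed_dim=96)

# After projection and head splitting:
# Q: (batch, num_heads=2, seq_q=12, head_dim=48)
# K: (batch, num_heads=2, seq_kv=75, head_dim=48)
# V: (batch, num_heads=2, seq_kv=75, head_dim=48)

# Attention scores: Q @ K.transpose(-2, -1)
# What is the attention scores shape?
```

Input: (2, 12, 96) -> Output: (2, 2, 12, 75)

Answer: (2, 2, 12, 75)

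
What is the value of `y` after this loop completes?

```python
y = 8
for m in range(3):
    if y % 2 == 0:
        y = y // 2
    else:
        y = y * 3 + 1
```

Collatz-style transformation from 8
`y` takes the values: 8 → 4 → 2 → 1

Answer: 1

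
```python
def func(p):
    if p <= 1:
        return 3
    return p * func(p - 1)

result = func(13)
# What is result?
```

func(13) = 13 * 12 * 11 * 10 * 9 * 8 * 7 * 6 * 5 * 4 * 3 * 2 * 3 = 18681062400

Answer: 18681062400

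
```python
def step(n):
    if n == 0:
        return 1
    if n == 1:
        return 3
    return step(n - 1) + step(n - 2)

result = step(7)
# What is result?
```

Build up from base cases: step(0)=1, step(1)=3, step(2)=4, step(3)=7, step(4)=11, step(5)=18, step(6)=29, ..., step(7)=47

Answer: 47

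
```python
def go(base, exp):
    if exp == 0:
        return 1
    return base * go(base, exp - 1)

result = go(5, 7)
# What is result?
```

go(5, 7) = 5 * 5 * 5 * 5 * 5 * 5 * 5 = 78125

Answer: 78125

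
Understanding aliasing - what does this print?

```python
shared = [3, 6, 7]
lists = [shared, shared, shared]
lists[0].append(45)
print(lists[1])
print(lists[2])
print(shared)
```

Key concept: list of same reference.
Step by step:
`shared = [3, 6, 7]` → shared = [3, 6, 7]
`lists = [shared, shared, shared]` → lists = [[3, 6, 7], [3, 6, 7], [3, 6, 7]]
`lists[0].append(45)` → shared = [3, 6, 7, 45]; lists = [[3, 6, 7, 45], [3, 6, 7, 45], [3, 6, 7, 45]]
`print(lists[1])` → prints [3, 6, 7, 45]
`print(lists[2])` → prints [3, 6, 7, 45]
`print(shared)` → prints [3, 6, 7, 45]

Answer:
[3, 6, 7, 45]
[3, 6, 7, 45]
[3, 6, 7, 45]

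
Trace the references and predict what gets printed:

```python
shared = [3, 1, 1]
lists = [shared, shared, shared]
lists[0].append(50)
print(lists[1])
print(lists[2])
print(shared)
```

Key concept: list of same reference.
Step by step:
`shared = [3, 1, 1]` → shared = [3, 1, 1]
`lists = [shared, shared, shared]` → lists = [[3, 1, 1], [3, 1, 1], [3, 1, 1]]
`lists[0].append(50)` → shared = [3, 1, 1, 50]; lists = [[3, 1, 1, 50], [3, 1, 1, 50], [3, 1, 1, 50]]
`print(lists[1])` → prints [3, 1, 1, 50]
`print(lists[2])` → prints [3, 1, 1, 50]
`print(shared)` → prints [3, 1, 1, 50]

Answer:
[3, 1, 1, 50]
[3, 1, 1, 50]
[3, 1, 1, 50]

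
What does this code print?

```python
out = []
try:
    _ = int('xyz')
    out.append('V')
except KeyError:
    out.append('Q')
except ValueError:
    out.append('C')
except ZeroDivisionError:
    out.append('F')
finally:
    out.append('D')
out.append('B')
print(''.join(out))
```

Execution trace: 'C' (except ValueError) → 'D' (finally) → 'B' (after the try/except). Output: CDB

Answer: CDB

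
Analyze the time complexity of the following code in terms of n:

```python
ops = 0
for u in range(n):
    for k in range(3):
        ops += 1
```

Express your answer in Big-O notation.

Each loop level contributes: n × 1. Multiplying the contributions gives O(n).

Answer: O(n)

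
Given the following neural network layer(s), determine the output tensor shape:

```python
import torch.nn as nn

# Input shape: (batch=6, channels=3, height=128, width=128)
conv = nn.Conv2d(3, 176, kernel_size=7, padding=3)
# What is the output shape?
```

Input: (6, 3, 128, 128) -> Output: (6, 176, 128, 128)

Answer: (6, 176, 128, 128)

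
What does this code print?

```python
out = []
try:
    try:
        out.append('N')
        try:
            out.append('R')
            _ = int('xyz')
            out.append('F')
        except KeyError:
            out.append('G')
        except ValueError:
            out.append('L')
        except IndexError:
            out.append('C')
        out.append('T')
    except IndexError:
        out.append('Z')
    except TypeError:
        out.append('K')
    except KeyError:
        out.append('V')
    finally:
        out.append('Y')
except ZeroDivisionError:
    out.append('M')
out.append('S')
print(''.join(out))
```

Execution trace: 'N' (try body) → 'R' (inner try body) → 'L' (inner except ValueError) → 'T' (try body, no exception) → 'Y' (finally) → 'S' (after the try/except). Output: NRLTYS

Answer: NRLTYS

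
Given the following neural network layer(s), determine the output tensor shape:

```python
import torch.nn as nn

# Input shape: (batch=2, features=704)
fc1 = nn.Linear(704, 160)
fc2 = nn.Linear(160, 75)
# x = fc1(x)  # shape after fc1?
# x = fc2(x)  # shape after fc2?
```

Input: (2, 704) -> after fc1: (2, 160) -> Output: (2, 75)

Answer: (2, 75)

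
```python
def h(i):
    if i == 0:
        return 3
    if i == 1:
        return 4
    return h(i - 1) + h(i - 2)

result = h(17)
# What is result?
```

Build up from base cases: h(0)=3, h(1)=4, h(2)=7, h(3)=11, h(4)=18, h(5)=29, h(6)=47, ..., h(17)=9349

Answer: 9349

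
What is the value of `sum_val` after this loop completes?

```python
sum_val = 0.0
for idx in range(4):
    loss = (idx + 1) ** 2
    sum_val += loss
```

Sum of squared losses 1² + 2² + ... + 4²
`sum_val` takes the values: 0.0 → 1.0 → 5.0 → 14.0 → 30.0

Answer: 30.0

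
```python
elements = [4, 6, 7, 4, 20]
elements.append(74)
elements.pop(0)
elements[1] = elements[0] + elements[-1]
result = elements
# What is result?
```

Trace:
`elements = [4, 6, 7, 4, 20]` → elements = [4, 6, 7, 4, 20]
`elements.append(74)` → elements = [4, 6, 7, 4, 20, 74]
`elements.pop(0)` → elements = [6, 7, 4, 20, 74]
`elements[1] = elements[0] + elements[-1]` → elements = [6, 80, 4, 20, 74]
`result = elements` → result = [6, 80, 4, 20, 74]
So result = [6, 80, 4, 20, 74]

Answer: [6, 80, 4, 20, 74]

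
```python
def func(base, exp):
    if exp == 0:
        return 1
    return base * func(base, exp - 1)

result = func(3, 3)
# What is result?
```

func(3, 3) = 3 * 3 * 3 = 27

Answer: 27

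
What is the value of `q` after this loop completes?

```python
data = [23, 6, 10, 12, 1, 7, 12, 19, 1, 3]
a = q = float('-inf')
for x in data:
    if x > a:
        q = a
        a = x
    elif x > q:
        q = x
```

Second largest (with repeats) in [23, 6, 10, 12, 1, 7, 12, 19, 1, 3]
`q` takes the values: -inf → 6 → 10 → 12 → 19

Answer: 19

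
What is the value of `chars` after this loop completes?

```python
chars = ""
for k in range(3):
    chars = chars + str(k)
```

Concatenate digits 0 to 2
`chars` takes the values: "" → "0" → "01" → "012"

Answer: "012"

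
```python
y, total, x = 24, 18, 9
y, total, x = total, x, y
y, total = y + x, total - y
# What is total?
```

Trace:
`y, total, x = 24, 18, 9` → y = 24; total = 18; x = 9
`y, total, x = total, x, y` → y = 18; total = 9; x = 24
`y, total = y + x, total - y` → y = 42; total = -9
So total = -9

Answer: -9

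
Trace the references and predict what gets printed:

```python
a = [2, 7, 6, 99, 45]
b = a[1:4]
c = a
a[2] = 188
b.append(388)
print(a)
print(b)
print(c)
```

Key concept: slice vs alias.
Step by step:
`a = [2, 7, 6, 99, 45]` → a = [2, 7, 6, 99, 45]
`b = a[1:4]` → b = [7, 6, 99]
`c = a` → c = [2, 7, 6, 99, 45] (same object as a)
`a[2] = 188` → a = [2, 7, 188, 99, 45] (same object as c); c = [2, 7, 188, 99, 45] (same object as a)
`b.append(388)` → b = [7, 6, 99, 388]
`print(a)` → prints [2, 7, 188, 99, 45]
`print(b)` → prints [7, 6, 99, 388]
`print(c)` → prints [2, 7, 188, 99, 45]

Answer:
[2, 7, 188, 99, 45]
[7, 6, 99, 388]
[2, 7, 188, 99, 45]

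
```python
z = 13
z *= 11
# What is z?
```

Trace:
`z = 13` → z = 13
`z *= 11` → z = 143
So z = 143

Answer: 143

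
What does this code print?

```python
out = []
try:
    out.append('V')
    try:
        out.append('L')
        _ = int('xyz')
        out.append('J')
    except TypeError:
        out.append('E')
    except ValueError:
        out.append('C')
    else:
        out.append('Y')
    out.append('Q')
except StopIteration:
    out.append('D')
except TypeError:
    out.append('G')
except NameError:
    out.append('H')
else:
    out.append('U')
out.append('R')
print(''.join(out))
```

Execution trace: 'V' (try body) → 'L' (inner try body) → 'C' (inner except ValueError) → 'Q' (try body, no exception) → 'U' (else) → 'R' (after the try/except). Output: VLCQUR

Answer: VLCQUR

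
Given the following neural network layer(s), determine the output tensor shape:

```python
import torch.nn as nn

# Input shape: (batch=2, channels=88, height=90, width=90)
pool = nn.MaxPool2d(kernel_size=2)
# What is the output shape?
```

Input: (2, 88, 90, 90) -> Output: (2, 88, 45, 45)

Answer: (2, 88, 45, 45)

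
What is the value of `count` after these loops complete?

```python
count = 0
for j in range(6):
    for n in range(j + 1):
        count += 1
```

Triangle: 1 + 2 + ... + 6
`count` takes the values: 0 → 1 → 2 → 3 → 4 → 5 → 6 → 7 → 8 → 9 → 10 → 11 → 12 → 13 → 14 → 15 → 16 → 17 → 18 → 19 → 20 → 21

Answer: 21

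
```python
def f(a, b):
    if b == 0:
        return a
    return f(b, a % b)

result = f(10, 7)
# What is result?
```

f(10, 7) -> f(7, 3) -> f(3, 1) -> f(1, 0) -> 1

Answer: 1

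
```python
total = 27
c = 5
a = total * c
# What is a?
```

Trace:
`total = 27` → total = 27
`c = 5` → c = 5
`a = total * c` → a = 135
So a = 135

Answer: 135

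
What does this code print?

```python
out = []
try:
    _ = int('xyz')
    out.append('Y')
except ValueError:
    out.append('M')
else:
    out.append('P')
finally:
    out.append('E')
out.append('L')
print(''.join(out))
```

Execution trace: 'M' (except ValueError) → 'E' (finally) → 'L' (after the try/except). Output: MEL

Answer: MEL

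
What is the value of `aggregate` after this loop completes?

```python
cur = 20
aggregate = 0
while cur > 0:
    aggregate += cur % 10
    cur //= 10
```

Sum digits of 20
`aggregate` takes the values: 0 → 2

Answer: 2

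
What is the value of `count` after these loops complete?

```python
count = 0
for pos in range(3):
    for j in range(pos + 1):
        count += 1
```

Triangle: 1 + 2 + ... + 3
`count` takes the values: 0 → 1 → 2 → 3 → 4 → 5 → 6

Answer: 6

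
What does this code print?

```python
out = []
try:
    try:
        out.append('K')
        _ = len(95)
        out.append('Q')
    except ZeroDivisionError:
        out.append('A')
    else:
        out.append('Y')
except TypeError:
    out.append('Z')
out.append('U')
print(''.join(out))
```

Execution trace: 'K' (inner try body) → 'Z' (outer except TypeError) → 'U' (after the try/except). Output: KZU

Answer: KZU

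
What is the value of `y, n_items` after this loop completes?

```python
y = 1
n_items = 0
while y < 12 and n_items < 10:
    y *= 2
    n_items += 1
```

Double until >= 12 or 10 iterations
`y, n_items` takes the values: (1, 0) → (2, 0) → (2, 1) → (4, 1) → (4, 2) → (8, 2) → (8, 3) → (16, 3) → (16, 4)

Answer: 16, 4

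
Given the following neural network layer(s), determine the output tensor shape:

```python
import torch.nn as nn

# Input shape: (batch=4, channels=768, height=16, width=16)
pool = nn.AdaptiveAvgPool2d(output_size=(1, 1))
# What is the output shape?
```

Input: (4, 768, 16, 16) -> Output: (4, 768, 1, 1)

Answer: (4, 768, 1, 1)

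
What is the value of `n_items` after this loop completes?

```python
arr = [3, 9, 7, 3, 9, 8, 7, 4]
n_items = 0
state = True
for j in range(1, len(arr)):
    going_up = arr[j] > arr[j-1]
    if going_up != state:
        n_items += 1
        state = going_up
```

Count direction changes in [3, 9, 7, 3, 9, 8, 7, 4]
`n_items` takes the values: 0 → 1 → 2 → 3

Answer: 3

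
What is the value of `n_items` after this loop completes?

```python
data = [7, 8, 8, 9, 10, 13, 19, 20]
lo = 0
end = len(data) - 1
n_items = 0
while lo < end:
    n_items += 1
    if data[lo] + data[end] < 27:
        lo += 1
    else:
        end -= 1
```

Steps to find pair summing to 27
`n_items` takes the values: 0 → 1 → 2 → 3 → 4 → 5 → 6 → 7

Answer: 7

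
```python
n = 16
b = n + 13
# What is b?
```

Trace:
`n = 16` → n = 16
`b = n + 13` → b = 29
So b = 29

Answer: 29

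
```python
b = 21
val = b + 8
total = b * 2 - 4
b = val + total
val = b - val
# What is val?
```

Trace:
`b = 21` → b = 21
`val = b + 8` → val = 29
`total = b * 2 - 4` → total = 38
`b = val + total` → b = 67
`val = b - val` → val = 38
So val = 38

Answer: 38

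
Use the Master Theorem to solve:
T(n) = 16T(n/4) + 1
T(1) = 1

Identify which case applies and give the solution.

a=16, b=4, f(n)=1. log_4(16) = 2. Since c=0 < 2, Case 1 applies: T(n) = Θ(n^log_b(a)) = O(n^2).

Answer: O(n^2) - Case 1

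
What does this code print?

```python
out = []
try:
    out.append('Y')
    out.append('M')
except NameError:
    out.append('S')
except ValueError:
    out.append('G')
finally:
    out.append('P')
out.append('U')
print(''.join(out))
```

Execution trace: 'Y' (try body) → 'M' (try body, no exception) → 'P' (finally) → 'U' (after the try/except). Output: YMPU

Answer: YMPU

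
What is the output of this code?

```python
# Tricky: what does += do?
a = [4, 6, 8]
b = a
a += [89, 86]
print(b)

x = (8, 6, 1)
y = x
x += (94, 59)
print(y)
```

Key concept: += behavior differs for mutable vs immutable.
Step by step:
`a = [4, 6, 8]` → a = [4, 6, 8]
`b = a` → b = [4, 6, 8] (same object as a)
`a += [89, 86]` → a = [4, 6, 8, 89, 86] (same object as b); b = [4, 6, 8, 89, 86] (same object as a)
`print(b)` → prints [4, 6, 8, 89, 86]
`x = (8, 6, 1)` → x = (8, 6, 1)
`y = x` → y = (8, 6, 1)
`x += (94, 59)` → x = (8, 6, 1, 94, 59)
`print(y)` → prints (8, 6, 1)

Answer:
[4, 6, 8, 89, 86]
(8, 6, 1)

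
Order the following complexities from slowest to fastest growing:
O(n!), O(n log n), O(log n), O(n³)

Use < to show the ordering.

Ordered by growth rate: O(log n) < O(n log n) < O(n³) < O(n!)

Answer: O(log n) < O(n log n) < O(n³) < O(n!)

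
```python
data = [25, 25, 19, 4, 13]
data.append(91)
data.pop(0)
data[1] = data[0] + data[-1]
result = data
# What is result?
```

Trace:
`data = [25, 25, 19, 4, 13]` → data = [25, 25, 19, 4, 13]
`data.append(91)` → data = [25, 25, 19, 4, 13, 91]
`data.pop(0)` → data = [25, 19, 4, 13, 91]
`data[1] = data[0] + data[-1]` → data = [25, 116, 4, 13, 91]
`result = data` → result = [25, 116, 4, 13, 91]
So result = [25, 116, 4, 13, 91]

Answer: [25, 116, 4, 13, 91]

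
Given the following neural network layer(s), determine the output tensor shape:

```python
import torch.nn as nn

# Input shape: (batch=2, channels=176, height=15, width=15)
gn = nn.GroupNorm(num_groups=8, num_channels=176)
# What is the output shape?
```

Input: (2, 176, 15, 15) -> Output: (2, 176, 15, 15)

Answer: (2, 176, 15, 15)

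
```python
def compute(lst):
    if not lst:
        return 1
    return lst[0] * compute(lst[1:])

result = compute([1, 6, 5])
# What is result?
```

Product over [1, 6, 5] = 1 * 6 * 5 = 30

Answer: 30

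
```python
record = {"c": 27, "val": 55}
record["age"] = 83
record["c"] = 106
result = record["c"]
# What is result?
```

Trace:
`record = {"c": 27, "val": 55}` → record = {'c': 27, 'val': 55}
`record["age"] = 83` → record = {'c': 27, 'val': 55, 'age': 83}
`record["c"] = 106` → record = {'c': 106, 'val': 55, 'age': 83}
`result = record["c"]` → result = 106
So result = 106

Answer: 106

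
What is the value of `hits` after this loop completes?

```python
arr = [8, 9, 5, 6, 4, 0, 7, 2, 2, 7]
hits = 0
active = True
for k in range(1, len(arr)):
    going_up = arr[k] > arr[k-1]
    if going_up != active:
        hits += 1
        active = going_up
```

Count direction changes in [8, 9, 5, 6, 4, 0, 7, 2, 2, 7]
`hits` takes the values: 0 → 1 → 2 → 3 → 4 → 5 → 6

Answer: 6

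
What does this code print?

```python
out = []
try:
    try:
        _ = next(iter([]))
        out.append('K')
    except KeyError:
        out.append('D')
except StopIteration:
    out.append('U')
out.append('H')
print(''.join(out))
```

Execution trace: 'U' (outer except StopIteration) → 'H' (after the try/except). Output: UH

Answer: UH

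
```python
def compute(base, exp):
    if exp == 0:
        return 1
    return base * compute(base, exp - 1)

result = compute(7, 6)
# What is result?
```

compute(7, 6) = 7 * 7 * 7 * 7 * 7 * 7 = 117649

Answer: 117649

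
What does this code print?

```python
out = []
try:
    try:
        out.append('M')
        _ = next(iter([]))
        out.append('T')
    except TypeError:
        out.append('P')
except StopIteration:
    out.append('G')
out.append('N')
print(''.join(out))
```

Execution trace: 'M' (try body) → 'G' (outer except StopIteration) → 'N' (after the try/except). Output: MGN

Answer: MGN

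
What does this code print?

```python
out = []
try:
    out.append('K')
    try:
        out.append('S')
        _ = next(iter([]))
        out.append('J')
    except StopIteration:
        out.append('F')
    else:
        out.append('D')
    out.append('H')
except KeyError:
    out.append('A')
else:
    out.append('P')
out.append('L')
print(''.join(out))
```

Execution trace: 'K' (try body) → 'S' (inner try body) → 'F' (inner except StopIteration) → 'H' (try body, no exception) → 'P' (else) → 'L' (after the try/except). Output: KSFHPL

Answer: KSFHPL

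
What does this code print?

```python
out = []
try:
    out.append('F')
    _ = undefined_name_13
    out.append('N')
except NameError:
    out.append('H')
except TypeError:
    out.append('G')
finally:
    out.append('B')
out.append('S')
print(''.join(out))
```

Execution trace: 'F' (try body) → 'H' (except NameError) → 'B' (finally) → 'S' (after the try/except). Output: FHBS

Answer: FHBS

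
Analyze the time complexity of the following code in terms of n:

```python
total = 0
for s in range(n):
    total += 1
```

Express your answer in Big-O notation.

Each loop level contributes: n. Multiplying the contributions gives O(n).

Answer: O(n)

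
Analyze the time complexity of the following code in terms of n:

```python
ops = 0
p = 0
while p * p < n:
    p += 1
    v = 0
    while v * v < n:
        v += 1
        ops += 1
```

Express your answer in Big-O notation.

Each loop level contributes: √n × √n. Multiplying the contributions gives O(n).

Answer: O(n)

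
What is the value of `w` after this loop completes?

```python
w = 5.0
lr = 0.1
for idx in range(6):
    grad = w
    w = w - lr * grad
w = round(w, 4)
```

Gradient descent: w = 5.0 * (1 - 0.1)^6
`w` takes the values: 5.0 → 4.5 → 4.05 → 3.645 → 3.2805 → 2.95245 → 2.657205 → 2.6572

Answer: 2.6572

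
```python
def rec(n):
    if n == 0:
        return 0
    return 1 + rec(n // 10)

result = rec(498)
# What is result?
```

Count of digits of 498: 3

Answer: 3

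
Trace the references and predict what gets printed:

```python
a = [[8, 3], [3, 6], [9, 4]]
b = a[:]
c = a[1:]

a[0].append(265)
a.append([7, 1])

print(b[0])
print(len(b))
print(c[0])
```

Key concept: slice with nested mutation.
Step by step:
`a = [[8, 3], [3, 6], [9, 4]]` → a = [[8, 3], [3, 6], [9, 4]]
`b = a[:]` → b = [[8, 3], [3, 6], [9, 4]]
`c = a[1:]` → c = [[3, 6], [9, 4]]
`a[0].append(265)` → a = [[8, 3, 265], [3, 6], [9, 4]]; b = [[8, 3, 265], [3, 6], [9, 4]]
`a.append([7, 1])` → a = [[8, 3, 265], [3, 6], [9, 4], [7, 1]]
`print(b[0])` → prints [8, 3, 265]
`print(len(b))` → prints 3
`print(c[0])` → prints [3, 6]

Answer:
[8, 3, 265]
3
[3, 6]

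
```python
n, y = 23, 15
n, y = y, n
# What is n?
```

Trace:
`n, y = 23, 15` → n = 23; y = 15
`n, y = y, n` → n = 15; y = 23
So n = 15

Answer: 15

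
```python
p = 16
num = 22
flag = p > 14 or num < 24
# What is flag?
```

Trace:
`p = 16` → p = 16
`num = 22` → num = 22
`flag = p > 14 or num < 24` → flag = True
So flag = True

Answer: True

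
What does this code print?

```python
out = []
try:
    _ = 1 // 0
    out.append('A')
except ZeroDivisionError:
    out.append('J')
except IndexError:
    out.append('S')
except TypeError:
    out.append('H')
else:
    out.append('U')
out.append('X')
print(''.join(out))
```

Execution trace: 'J' (except ZeroDivisionError) → 'X' (after the try/except). Output: JX

Answer: JX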